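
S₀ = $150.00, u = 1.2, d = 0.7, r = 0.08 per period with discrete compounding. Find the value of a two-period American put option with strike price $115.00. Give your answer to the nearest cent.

Risk-neutral probability p = (1 + 0.08 − 0.7)/(1.2 − 0.7) = 0.3800/0.5000 = 0.7600
Terminal stock prices: S_uu = 216, S_ud = 126, S_dd = 73.5
Terminal payoffs (K − S): max(-101, 0) = 0, max(-11, 0) = 0, max(41.5, 0) = 41.5
Node u (S = 180): continuation = 1/1.08·[0.7600·0.0000 + 0.2400·0.0000] = 0.0000; exercise value = 0.0000 ≤ continuation, so V_u = 0.0000
Node d (S = 105): continuation = 1/1.08·[0.7600·0.0000 + 0.2400·41.5000] = 9.2222; exercise value = 10.0000 > continuation, so V_d = 10.0000 (exercise)
Node 0 (S = 150): continuation = 1/1.08·[0.7600·0.0000 + 0.2400·10.0000] = 2.2222; exercise value = 0.0000 ≤ continuation, so V_0 = 2.2222

$2.22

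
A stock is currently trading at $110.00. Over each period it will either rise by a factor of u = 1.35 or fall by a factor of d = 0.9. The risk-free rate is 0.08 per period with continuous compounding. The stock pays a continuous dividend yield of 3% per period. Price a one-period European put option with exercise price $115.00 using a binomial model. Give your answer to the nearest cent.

Per-period risk-free factor R = e^0.08 = 1.0833; dividend-adjusted growth = e^(0.08−0.03) = 1.0513.
Risk-neutral probability p = (1.0513 − 0.9)/(1.35 − 0.9) = 0.1513/0.4500 = 0.3362
Terminal stock prices: S_u = 148.5, S_d = 99
Terminal payoffs (K − S): max(-33.5, 0) = 0, max(16, 0) = 16
Node 0 (S = 110): V_0 = e^(−0.08)·[0.3362·0.0000 + 0.6638·16.0000] = 9.8049

$9.80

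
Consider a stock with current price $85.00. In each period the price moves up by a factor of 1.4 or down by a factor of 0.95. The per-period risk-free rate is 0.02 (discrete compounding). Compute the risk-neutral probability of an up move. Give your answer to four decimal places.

p = 0.1556

Risk-neutral probability p = (1 + 0.02 − 0.95)/(1.4 − 0.95) = 0.0700/0.4500 = 0.1556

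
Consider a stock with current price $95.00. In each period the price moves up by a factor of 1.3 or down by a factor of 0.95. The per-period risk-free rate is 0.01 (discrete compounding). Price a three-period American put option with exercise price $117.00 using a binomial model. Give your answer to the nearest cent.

$22.58

Risk-neutral probability p = (1 + 0.01 − 0.95)/(1.3 − 0.95) = 0.0600/0.3500 = 0.1714
Terminal stock prices: S_uuu = 208.7, S_uud = 152.5, S_udd = 111.5, S_ddd = 81.45
Terminal payoffs (K − S): max(-91.72, 0) = 0, max(-35.52, 0) = 0, max(5.541, 0) = 5.541, max(35.55, 0) = 35.55
Node uu (S = 160.6): continuation = 1/1.01·[0.1714·0.0000 + 0.8286·0.0000] = 0.0000; exercise value = 0.0000 ≤ continuation, so V_uu = 0.0000
Node ud (S = 117.3): continuation = 1/1.01·[0.1714·0.0000 + 0.8286·5.5413] = 4.5459; exercise value = 0.0000 ≤ continuation, so V_ud = 4.5459
Node dd (S = 85.74): continuation = 1/1.01·[0.1714·5.5413 + 0.8286·35.5494] = 30.1041; exercise value = 31.2625 > continuation, so V_dd = 31.2625 (exercise)
Node u (S = 123.5): continuation = 1/1.01·[0.1714·0.0000 + 0.8286·4.5459] = 3.7293; exercise value = 0.0000 ≤ continuation, so V_u = 3.7293
Node d (S = 90.25): continuation = 1/1.01·[0.1714·4.5459 + 0.8286·31.2625] = 26.4183; exercise value = 26.7500 > continuation, so V_d = 26.7500 (exercise)
Node 0 (S = 95): continuation = 1/1.01·[0.1714·3.7293 + 0.8286·26.7500] = 22.5778; exercise value = 22.0000 ≤ continuation, so V_0 = 22.5778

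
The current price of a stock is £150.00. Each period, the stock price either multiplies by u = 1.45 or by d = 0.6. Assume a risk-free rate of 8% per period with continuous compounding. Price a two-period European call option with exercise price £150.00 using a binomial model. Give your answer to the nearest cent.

Risk-neutral probability p = (e^0.08 − 0.6)/(1.45 − 0.6) = 0.4833/0.8500 = 0.5686
Terminal stock prices: S_uu = 315.4, S_ud = 130.5, S_dd = 54
Terminal payoffs (S − K): max(165.4, 0) = 165.4, max(-19.5, 0) = 0, max(-96, 0) = 0
Node u (S = 217.5): V_u = e^(−0.08)·[0.5686·165.3750 + 0.4314·0.0000] = 86.7986
Node d (S = 90): V_d = e^(−0.08)·[0.5686·0.0000 + 0.4314·0.0000] = 0.0000
Node 0 (S = 150): V_0 = e^(−0.08)·[0.5686·86.7986 + 0.4314·0.0000] = 45.5570

£45.56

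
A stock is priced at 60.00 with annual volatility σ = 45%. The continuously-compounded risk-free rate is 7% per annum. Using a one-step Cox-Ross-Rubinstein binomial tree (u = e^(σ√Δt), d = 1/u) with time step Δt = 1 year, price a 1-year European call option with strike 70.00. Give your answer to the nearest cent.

10.50

CRR parameters: u = e^(σ√Δt) = e^(0.45·√1) = 1.5683, d = 1/u = 0.6376
Per-period rate: rΔt = 0.07·1 = 0.07, so R = e^0.07 = 1.0725
Risk-neutral probability p = (e^0.07 − 0.6376)/(1.5683 − 0.6376) = 0.4349/0.9307 = 0.4673
Terminal stock prices: S_u = 94.1, S_d = 38.26
Terminal payoffs (S − K): max(24.1, 0) = 24.1, max(-31.74, 0) = 0
Node 0 (S = 60): V_0 = e^(−0.07)·[0.4673·24.0987 + 0.5327·0.0000] = 10.4993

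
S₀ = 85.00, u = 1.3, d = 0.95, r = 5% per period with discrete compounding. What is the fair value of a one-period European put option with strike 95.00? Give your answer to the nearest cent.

9.69

Risk-neutral probability p = (1 + 0.05 − 0.95)/(1.3 − 0.95) = 0.1000/0.3500 = 0.2857
Terminal stock prices: S_u = 110.5, S_d = 80.75
Terminal payoffs (K − S): max(-15.5, 0) = 0, max(14.25, 0) = 14.25
Node 0 (S = 85): V_0 = 1/1.05·[0.2857·0.0000 + 0.7143·14.2500] = 9.6939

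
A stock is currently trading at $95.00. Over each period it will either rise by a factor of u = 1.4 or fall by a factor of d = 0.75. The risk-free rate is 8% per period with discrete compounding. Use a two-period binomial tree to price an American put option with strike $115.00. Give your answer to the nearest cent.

$23.21

Risk-neutral probability p = (1 + 0.08 − 0.75)/(1.4 − 0.75) = 0.3300/0.6500 = 0.5077
Terminal stock prices: S_uu = 186.2, S_ud = 99.75, S_dd = 53.44
Terminal payoffs (K − S): max(-71.2, 0) = 0, max(15.25, 0) = 15.25, max(61.56, 0) = 61.56
Node u (S = 133): continuation = 1/1.08·[0.5077·0.0000 + 0.4923·15.2500] = 6.9516; exercise value = 0.0000 ≤ continuation, so V_u = 6.9516
Node d (S = 71.25): continuation = 1/1.08·[0.5077·15.2500 + 0.4923·61.5625] = 35.2315; exercise value = 43.7500 > continuation, so V_d = 43.7500 (exercise)
Node 0 (S = 95): continuation = 1/1.08·[0.5077·6.9516 + 0.4923·43.7500] = 23.2109; exercise value = 20.0000 ≤ continuation, so V_0 = 23.2109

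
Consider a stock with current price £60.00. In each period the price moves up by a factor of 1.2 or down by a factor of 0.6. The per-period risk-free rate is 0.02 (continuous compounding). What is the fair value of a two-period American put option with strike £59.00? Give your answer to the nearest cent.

£9.94

Risk-neutral probability p = (e^0.02 − 0.6)/(1.2 − 0.6) = 0.4202/0.6000 = 0.7003
Terminal stock prices: S_uu = 86.4, S_ud = 43.2, S_dd = 21.6
Terminal payoffs (K − S): max(-27.4, 0) = 0, max(15.8, 0) = 15.8, max(37.4, 0) = 37.4
Node u (S = 72): continuation = e^(−0.02)·[0.7003·0.0000 + 0.2997·15.8000] = 4.6409; exercise value = 0.0000 ≤ continuation, so V_u = 4.6409
Node d (S = 36): continuation = e^(−0.02)·[0.7003·15.8000 + 0.2997·37.4000] = 21.8317; exercise value = 23.0000 > continuation, so V_d = 23.0000 (exercise)
Node 0 (S = 60): continuation = e^(−0.02)·[0.7003·4.6409 + 0.2997·23.0000] = 9.9417; exercise value = 0.0000 ≤ continuation, so V_0 = 9.9417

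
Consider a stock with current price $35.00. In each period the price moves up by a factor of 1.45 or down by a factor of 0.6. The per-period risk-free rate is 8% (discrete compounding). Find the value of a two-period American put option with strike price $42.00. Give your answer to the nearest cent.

$10.90

Risk-neutral probability p = (1 + 0.08 − 0.6)/(1.45 − 0.6) = 0.4800/0.8500 = 0.5647
Terminal stock prices: S_uu = 73.59, S_ud = 30.45, S_dd = 12.6
Terminal payoffs (K − S): max(-31.59, 0) = 0, max(11.55, 0) = 11.55, max(29.4, 0) = 29.4
Node u (S = 50.75): continuation = 1/1.08·[0.5647·0.0000 + 0.4353·11.5500] = 4.6552; exercise value = 0.0000 ≤ continuation, so V_u = 4.6552
Node d (S = 21): continuation = 1/1.08·[0.5647·11.5500 + 0.4353·29.4000] = 17.8889; exercise value = 21.0000 > continuation, so V_d = 21.0000 (exercise)
Node 0 (S = 35): continuation = 1/1.08·[0.5647·4.6552 + 0.4353·21.0000] = 10.8982; exercise value = 7.0000 ≤ continuation, so V_0 = 10.8982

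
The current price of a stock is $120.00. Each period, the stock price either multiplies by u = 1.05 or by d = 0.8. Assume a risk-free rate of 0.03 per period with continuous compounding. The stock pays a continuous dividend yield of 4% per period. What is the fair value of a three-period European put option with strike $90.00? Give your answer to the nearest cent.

Per-period risk-free factor R = e^0.03 = 1.0305; dividend-adjusted growth = e^(0.03−0.04) = 0.9900.
Risk-neutral probability p = (0.9900 − 0.8)/(1.05 − 0.8) = 0.1900/0.2500 = 0.7602
Terminal stock prices: S_uuu = 138.9, S_uud = 105.8, S_udd = 80.64, S_ddd = 61.44
Terminal payoffs (K − S): max(-48.92, 0) = 0, max(-15.84, 0) = 0, max(9.36, 0) = 9.36, max(28.56, 0) = 28.56
Node uu (S = 132.3): V_uu = e^(−0.03)·[0.7602·0.0000 + 0.2398·0.0000] = 0.0000
Node ud (S = 100.8): V_ud = e^(−0.03)·[0.7602·0.0000 + 0.2398·9.3600] = 2.1782
Node dd (S = 76.8): V_dd = e^(−0.03)·[0.7602·9.3600 + 0.2398·28.5600] = 13.5515
Node u (S = 126): V_u = e^(−0.03)·[0.7602·0.0000 + 0.2398·2.1782] = 0.5069
Node d (S = 96): V_d = e^(−0.03)·[0.7602·2.1782 + 0.2398·13.5515] = 4.7605
Node 0 (S = 120): V_0 = e^(−0.03)·[0.7602·0.5069 + 0.2398·4.7605] = 1.4818

$1.48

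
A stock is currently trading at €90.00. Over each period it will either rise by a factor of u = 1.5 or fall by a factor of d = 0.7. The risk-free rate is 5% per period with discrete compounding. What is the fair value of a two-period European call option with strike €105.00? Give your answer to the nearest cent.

€16.93

Risk-neutral probability p = (1 + 0.05 − 0.7)/(1.5 − 0.7) = 0.3500/0.8000 = 0.4375
Terminal stock prices: S_uu = 202.5, S_ud = 94.5, S_dd = 44.1
Terminal payoffs (S − K): max(97.5, 0) = 97.5, max(-10.5, 0) = 0, max(-60.9, 0) = 0
Node u (S = 135): V_u = 1/1.05·[0.4375·97.5000 + 0.5625·0.0000] = 40.6250
Node d (S = 63): V_d = 1/1.05·[0.4375·0.0000 + 0.5625·0.0000] = 0.0000
Node 0 (S = 90): V_0 = 1/1.05·[0.4375·40.6250 + 0.5625·0.0000] = 16.9271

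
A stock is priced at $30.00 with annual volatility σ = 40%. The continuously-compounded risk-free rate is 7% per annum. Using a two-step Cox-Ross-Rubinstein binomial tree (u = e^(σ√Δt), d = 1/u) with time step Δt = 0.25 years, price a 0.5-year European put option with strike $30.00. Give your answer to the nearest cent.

CRR parameters: u = e^(σ√Δt) = e^(0.4·√0.25) = 1.2214, d = 1/u = 0.8187
Per-period rate: rΔt = 0.07·0.25 = 0.0175, so R = e^0.0175 = 1.0177
Risk-neutral probability p = (e^0.0175 − 0.8187)/(1.2214 − 0.8187) = 0.1989/0.4027 = 0.4940
Terminal stock prices: S_uu = 44.75, S_ud = 30, S_dd = 20.11
Terminal payoffs (K − S): max(-14.75, 0) = 0, max(0, 0) = 0, max(9.89, 0) = 9.89
Node u (S = 36.64): V_u = e^(−0.0175)·[0.4940·0.0000 + 0.5060·0.0000] = 0.0000
Node d (S = 24.56): V_d = e^(−0.0175)·[0.4940·0.0000 + 0.5060·9.8904] = 4.9176
Node 0 (S = 30): V_0 = e^(−0.0175)·[0.4940·0.0000 + 0.5060·4.9176] = 2.4451

$2.45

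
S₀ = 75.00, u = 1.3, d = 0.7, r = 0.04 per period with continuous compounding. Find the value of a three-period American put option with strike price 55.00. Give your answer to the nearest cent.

Risk-neutral probability p = (e^0.04 − 0.7)/(1.3 − 0.7) = 0.3408/0.6000 = 0.5680
Terminal stock prices: S_uuu = 164.8, S_uud = 88.73, S_udd = 47.77, S_ddd = 25.72
Terminal payoffs (K − S): max(-109.8, 0) = 0, max(-33.73, 0) = 0, max(7.225, 0) = 7.225, max(29.28, 0) = 29.28
Node uu (S = 126.8): continuation = e^(−0.04)·[0.5680·0.0000 + 0.4320·0.0000] = 0.0000; exercise value = 0.0000 ≤ continuation, so V_uu = 0.0000
Node ud (S = 68.25): continuation = e^(−0.04)·[0.5680·0.0000 + 0.4320·7.2250] = 2.9987; exercise value = 0.0000 ≤ continuation, so V_ud = 2.9987
Node dd (S = 36.75): continuation = e^(−0.04)·[0.5680·7.2250 + 0.4320·29.2750] = 16.0934; exercise value = 18.2500 > continuation, so V_dd = 18.2500 (exercise)
Node u (S = 97.5): continuation = e^(−0.04)·[0.5680·0.0000 + 0.4320·2.9987] = 1.2446; exercise value = 0.0000 ≤ continuation, so V_u = 1.2446
Node d (S = 52.5): continuation = e^(−0.04)·[0.5680·2.9987 + 0.4320·18.2500] = 9.2111; exercise value = 2.5000 ≤ continuation, so V_d = 9.2111
Node 0 (S = 75): continuation = e^(−0.04)·[0.5680·1.2446 + 0.4320·9.2111] = 4.5022; exercise value = 0.0000 ≤ continuation, so V_0 = 4.5022

4.50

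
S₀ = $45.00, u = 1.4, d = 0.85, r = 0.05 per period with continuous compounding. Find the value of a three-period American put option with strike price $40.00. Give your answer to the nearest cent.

$2.72

Risk-neutral probability p = (e^0.05 − 0.85)/(1.4 − 0.85) = 0.2013/0.5500 = 0.3659
Terminal stock prices: S_uuu = 123.5, S_uud = 74.97, S_udd = 45.52, S_ddd = 27.64
Terminal payoffs (K − S): max(-83.48, 0) = 0, max(-34.97, 0) = 0, max(-5.517, 0) = 0, max(12.36, 0) = 12.36
Node uu (S = 88.2): continuation = e^(−0.05)·[0.3659·0.0000 + 0.6341·0.0000] = 0.0000; exercise value = 0.0000 ≤ continuation, so V_uu = 0.0000
Node ud (S = 53.55): continuation = e^(−0.05)·[0.3659·0.0000 + 0.6341·0.0000] = 0.0000; exercise value = 0.0000 ≤ continuation, so V_ud = 0.0000
Node dd (S = 32.51): continuation = e^(−0.05)·[0.3659·0.0000 + 0.6341·12.3644] = 7.4573; exercise value = 7.4875 > continuation, so V_dd = 7.4875 (exercise)
Node u (S = 63): continuation = e^(−0.05)·[0.3659·0.0000 + 0.6341·0.0000] = 0.0000; exercise value = 0.0000 ≤ continuation, so V_u = 0.0000
Node d (S = 38.25): continuation = e^(−0.05)·[0.3659·0.0000 + 0.6341·7.4875] = 4.5159; exercise value = 1.7500 ≤ continuation, so V_d = 4.5159
Node 0 (S = 45): continuation = e^(−0.05)·[0.3659·0.0000 + 0.6341·4.5159] = 2.7237; exercise value = 0.0000 ≤ continuation, so V_0 = 2.7237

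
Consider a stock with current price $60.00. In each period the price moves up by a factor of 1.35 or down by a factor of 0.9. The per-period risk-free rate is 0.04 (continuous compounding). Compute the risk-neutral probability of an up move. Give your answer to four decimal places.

Risk-neutral probability p = (e^0.04 − 0.9)/(1.35 − 0.9) = 0.1408/0.4500 = 0.3129

p = 0.3129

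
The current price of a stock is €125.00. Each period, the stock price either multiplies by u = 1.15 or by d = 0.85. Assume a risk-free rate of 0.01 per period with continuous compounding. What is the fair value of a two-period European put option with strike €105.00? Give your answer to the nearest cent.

Risk-neutral probability p = (e^0.01 − 0.85)/(1.15 − 0.85) = 0.1601/0.3000 = 0.5335
Terminal stock prices: S_uu = 165.3, S_ud = 122.2, S_dd = 90.31
Terminal payoffs (K − S): max(-60.31, 0) = 0, max(-17.19, 0) = 0, max(14.69, 0) = 14.69
Node u (S = 143.8): V_u = e^(−0.01)·[0.5335·0.0000 + 0.4665·0.0000] = 0.0000
Node d (S = 106.2): V_d = e^(−0.01)·[0.5335·0.0000 + 0.4665·14.6875] = 6.7835
Node 0 (S = 125): V_0 = e^(−0.01)·[0.5335·0.0000 + 0.4665·6.7835] = 3.1330

€3.13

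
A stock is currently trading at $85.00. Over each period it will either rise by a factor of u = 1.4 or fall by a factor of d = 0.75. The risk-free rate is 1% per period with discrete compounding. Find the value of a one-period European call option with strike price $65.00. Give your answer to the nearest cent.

Risk-neutral probability p = (1 + 0.01 − 0.75)/(1.4 − 0.75) = 0.2600/0.6500 = 0.4000
Terminal stock prices: S_u = 119, S_d = 63.75
Terminal payoffs (S − K): max(54, 0) = 54, max(-1.25, 0) = 0
Node 0 (S = 85): V_0 = 1/1.01·[0.4000·54.0000 + 0.6000·0.0000] = 21.3861

$21.39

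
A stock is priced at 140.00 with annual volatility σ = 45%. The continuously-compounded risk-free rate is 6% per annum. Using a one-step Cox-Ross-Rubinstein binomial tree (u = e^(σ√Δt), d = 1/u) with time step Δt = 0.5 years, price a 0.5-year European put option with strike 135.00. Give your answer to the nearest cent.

CRR parameters: u = e^(σ√Δt) = e^(0.45·√0.5) = 1.3746, d = 1/u = 0.7275
Per-period rate: rΔt = 0.06·0.5 = 0.03, so R = e^0.03 = 1.0305
Risk-neutral probability p = (e^0.03 − 0.7275)/(1.3746 − 0.7275) = 0.3030/0.6472 = 0.4682
Terminal stock prices: S_u = 192.5, S_d = 101.8
Terminal payoffs (K − S): max(-57.45, 0) = 0, max(33.16, 0) = 33.16
Node 0 (S = 140): V_0 = e^(−0.03)·[0.4682·0.0000 + 0.5318·33.1558] = 17.1120

17.11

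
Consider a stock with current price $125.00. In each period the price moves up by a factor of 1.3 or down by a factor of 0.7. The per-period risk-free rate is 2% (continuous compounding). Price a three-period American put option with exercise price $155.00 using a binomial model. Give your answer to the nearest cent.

$41.61

Risk-neutral probability p = (e^0.02 − 0.7)/(1.3 − 0.7) = 0.3202/0.6000 = 0.5337
Terminal stock prices: S_uuu = 274.6, S_uud = 147.9, S_udd = 79.62, S_ddd = 42.87
Terminal payoffs (K − S): max(-119.6, 0) = 0, max(7.125, 0) = 7.125, max(75.38, 0) = 75.38, max(112.1, 0) = 112.1
Node uu (S = 211.3): continuation = e^(−0.02)·[0.5337·0.0000 + 0.4663·7.1250] = 3.2568; exercise value = 0.0000 ≤ continuation, so V_uu = 3.2568
Node ud (S = 113.7): continuation = e^(−0.02)·[0.5337·7.1250 + 0.4663·75.3750] = 38.1808; exercise value = 41.2500 > continuation, so V_ud = 41.2500 (exercise)
Node dd (S = 61.25): continuation = e^(−0.02)·[0.5337·75.3750 + 0.4663·112.1250] = 90.6808; exercise value = 93.7500 > continuation, so V_dd = 93.7500 (exercise)
Node u (S = 162.5): continuation = e^(−0.02)·[0.5337·3.2568 + 0.4663·41.2500] = 20.5589; exercise value = 0.0000 ≤ continuation, so V_u = 20.5589
Node d (S = 87.5): continuation = e^(−0.02)·[0.5337·41.2500 + 0.4663·93.7500] = 64.4308; exercise value = 67.5000 > continuation, so V_d = 67.5000 (exercise)
Node 0 (S = 125): continuation = e^(−0.02)·[0.5337·20.5589 + 0.4663·67.5000] = 41.6084; exercise value = 30.0000 ≤ continuation, so V_0 = 41.6084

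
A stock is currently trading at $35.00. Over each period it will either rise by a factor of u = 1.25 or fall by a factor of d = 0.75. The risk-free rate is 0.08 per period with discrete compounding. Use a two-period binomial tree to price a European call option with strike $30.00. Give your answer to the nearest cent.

$10.30

Risk-neutral probability p = (1 + 0.08 − 0.75)/(1.25 − 0.75) = 0.3300/0.5000 = 0.6600
Terminal stock prices: S_uu = 54.69, S_ud = 32.81, S_dd = 19.69
Terminal payoffs (S − K): max(24.69, 0) = 24.69, max(2.812, 0) = 2.812, max(-10.31, 0) = 0
Node u (S = 43.75): V_u = 1/1.08·[0.6600·24.6875 + 0.3400·2.8125] = 15.9722
Node d (S = 26.25): V_d = 1/1.08·[0.6600·2.8125 + 0.3400·0.0000] = 1.7188
Node 0 (S = 35): V_0 = 1/1.08·[0.6600·15.9722 + 0.3400·1.7188] = 10.3019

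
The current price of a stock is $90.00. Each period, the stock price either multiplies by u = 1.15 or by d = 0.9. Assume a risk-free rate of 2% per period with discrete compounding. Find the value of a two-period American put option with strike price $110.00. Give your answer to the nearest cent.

$20.00

Risk-neutral probability p = (1 + 0.02 − 0.9)/(1.15 − 0.9) = 0.1200/0.2500 = 0.4800
Terminal stock prices: S_uu = 119, S_ud = 93.15, S_dd = 72.9
Terminal payoffs (K − S): max(-9.025, 0) = 0, max(16.85, 0) = 16.85, max(37.1, 0) = 37.1
Node u (S = 103.5): continuation = 1/1.02·[0.4800·0.0000 + 0.5200·16.8500] = 8.5902; exercise value = 6.5000 ≤ continuation, so V_u = 8.5902
Node d (S = 81): continuation = 1/1.02·[0.4800·16.8500 + 0.5200·37.1000] = 26.8431; exercise value = 29.0000 > continuation, so V_d = 29.0000 (exercise)
Node 0 (S = 90): continuation = 1/1.02·[0.4800·8.5902 + 0.5200·29.0000] = 18.8268; exercise value = 20.0000 > continuation, so V_0 = 20.0000 (exercise)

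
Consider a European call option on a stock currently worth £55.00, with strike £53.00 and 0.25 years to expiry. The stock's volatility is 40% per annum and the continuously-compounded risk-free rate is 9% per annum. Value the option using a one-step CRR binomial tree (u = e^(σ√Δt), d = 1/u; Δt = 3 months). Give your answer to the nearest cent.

CRR parameters: u = e^(σ√Δt) = e^(0.4·√0.25) = 1.2214, d = 1/u = 0.8187
Per-period rate: rΔt = 0.09·0.25 = 0.0225, so R = e^0.0225 = 1.0228
Risk-neutral probability p = (e^0.0225 − 0.8187)/(1.2214 − 0.8187) = 0.2040/0.4027 = 0.5067
Terminal stock prices: S_u = 67.18, S_d = 45.03
Terminal payoffs (S − K): max(14.18, 0) = 14.18, max(-7.97, 0) = 0
Node 0 (S = 55): V_0 = e^(−0.0225)·[0.5067·14.1772 + 0.4933·0.0000] = 7.0234

£7.02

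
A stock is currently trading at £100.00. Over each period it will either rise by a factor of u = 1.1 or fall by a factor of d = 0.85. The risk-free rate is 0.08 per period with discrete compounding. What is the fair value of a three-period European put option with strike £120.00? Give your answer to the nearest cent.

Risk-neutral probability p = (1 + 0.08 − 0.85)/(1.1 − 0.85) = 0.2300/0.2500 = 0.9200
Terminal stock prices: S_uuu = 133.1, S_uud = 102.9, S_udd = 79.48, S_ddd = 61.41
Terminal payoffs (K − S): max(-13.1, 0) = 0, max(17.15, 0) = 17.15, max(40.52, 0) = 40.52, max(58.59, 0) = 58.59
Node uu (S = 121): V_uu = 1/1.08·[0.9200·0.0000 + 0.0800·17.1500] = 1.2704
Node ud (S = 93.5): V_ud = 1/1.08·[0.9200·17.1500 + 0.0800·40.5250] = 17.6111
Node dd (S = 72.25): V_dd = 1/1.08·[0.9200·40.5250 + 0.0800·58.5875] = 38.8611
Node u (S = 110): V_u = 1/1.08·[0.9200·1.2704 + 0.0800·17.6111] = 2.3867
Node d (S = 85): V_d = 1/1.08·[0.9200·17.6111 + 0.0800·38.8611] = 17.8807
Node 0 (S = 100): V_0 = 1/1.08·[0.9200·2.3867 + 0.0800·17.8807] = 3.3576

£3.36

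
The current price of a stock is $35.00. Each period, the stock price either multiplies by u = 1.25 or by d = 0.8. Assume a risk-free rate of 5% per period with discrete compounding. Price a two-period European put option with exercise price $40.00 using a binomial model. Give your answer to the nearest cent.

$5.39

Risk-neutral probability p = (1 + 0.05 − 0.8)/(1.25 − 0.8) = 0.2500/0.4500 = 0.5556
Terminal stock prices: S_uu = 54.69, S_ud = 35, S_dd = 22.4
Terminal payoffs (K − S): max(-14.69, 0) = 0, max(5, 0) = 5, max(17.6, 0) = 17.6
Node u (S = 43.75): V_u = 1/1.05·[0.5556·0.0000 + 0.4444·5.0000] = 2.1164
Node d (S = 28): V_d = 1/1.05·[0.5556·5.0000 + 0.4444·17.6000] = 10.0952
Node 0 (S = 35): V_0 = 1/1.05·[0.5556·2.1164 + 0.4444·10.0952] = 5.3929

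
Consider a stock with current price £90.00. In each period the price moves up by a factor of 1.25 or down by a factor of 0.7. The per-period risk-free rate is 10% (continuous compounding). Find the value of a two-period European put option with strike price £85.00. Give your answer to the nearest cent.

Risk-neutral probability p = (e^0.1 − 0.7)/(1.25 − 0.7) = 0.4052/0.5500 = 0.7367
Terminal stock prices: S_uu = 140.6, S_ud = 78.75, S_dd = 44.1
Terminal payoffs (K − S): max(-55.62, 0) = 0, max(6.25, 0) = 6.25, max(40.9, 0) = 40.9
Node u (S = 112.5): V_u = e^(−0.1)·[0.7367·0.0000 + 0.2633·6.2500] = 1.4892
Node d (S = 63): V_d = e^(−0.1)·[0.7367·6.2500 + 0.2633·40.9000] = 13.9112
Node 0 (S = 90): V_0 = e^(−0.1)·[0.7367·1.4892 + 0.2633·13.9112] = 4.3072

£4.31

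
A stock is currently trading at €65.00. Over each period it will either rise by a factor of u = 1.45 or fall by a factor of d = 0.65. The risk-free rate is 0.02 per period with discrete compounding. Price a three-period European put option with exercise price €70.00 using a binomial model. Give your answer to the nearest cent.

€19.03

Risk-neutral probability p = (1 + 0.02 − 0.65)/(1.45 − 0.65) = 0.3700/0.8000 = 0.4625
Terminal stock prices: S_uuu = 198.2, S_uud = 88.83, S_udd = 39.82, S_ddd = 17.85
Terminal payoffs (K − S): max(-128.2, 0) = 0, max(-18.83, 0) = 0, max(30.18, 0) = 30.18, max(52.15, 0) = 52.15
Node uu (S = 136.7): V_uu = 1/1.02·[0.4625·0.0000 + 0.5375·0.0000] = 0.0000
Node ud (S = 61.26): V_ud = 1/1.02·[0.4625·0.0000 + 0.5375·30.1794] = 15.9033
Node dd (S = 27.46): V_dd = 1/1.02·[0.4625·30.1794 + 0.5375·52.1494] = 41.1650
Node u (S = 94.25): V_u = 1/1.02·[0.4625·0.0000 + 0.5375·15.9033] = 8.3804
Node d (S = 42.25): V_d = 1/1.02·[0.4625·15.9033 + 0.5375·41.1650] = 28.9034
Node 0 (S = 65): V_0 = 1/1.02·[0.4625·8.3804 + 0.5375·28.9034] = 19.0309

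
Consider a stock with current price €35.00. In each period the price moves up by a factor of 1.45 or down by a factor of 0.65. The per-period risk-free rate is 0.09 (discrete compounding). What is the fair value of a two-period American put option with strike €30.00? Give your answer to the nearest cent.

€2.99

Risk-neutral probability p = (1 + 0.09 − 0.65)/(1.45 − 0.65) = 0.4400/0.8000 = 0.5500
Terminal stock prices: S_uu = 73.59, S_ud = 32.99, S_dd = 14.79
Terminal payoffs (K − S): max(-43.59, 0) = 0, max(-2.988, 0) = 0, max(15.21, 0) = 15.21
Node u (S = 50.75): continuation = 1/1.09·[0.5500·0.0000 + 0.4500·0.0000] = 0.0000; exercise value = 0.0000 ≤ continuation, so V_u = 0.0000
Node d (S = 22.75): continuation = 1/1.09·[0.5500·0.0000 + 0.4500·15.2125] = 6.2804; exercise value = 7.2500 > continuation, so V_d = 7.2500 (exercise)
Node 0 (S = 35): continuation = 1/1.09·[0.5500·0.0000 + 0.4500·7.2500] = 2.9931; exercise value = 0.0000 ≤ continuation, so V_0 = 2.9931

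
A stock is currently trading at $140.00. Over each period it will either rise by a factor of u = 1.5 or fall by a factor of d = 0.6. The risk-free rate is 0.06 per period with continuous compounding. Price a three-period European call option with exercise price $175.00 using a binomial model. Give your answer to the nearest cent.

Risk-neutral probability p = (e^0.06 − 0.6)/(1.5 − 0.6) = 0.4618/0.9000 = 0.5132
Terminal stock prices: S_uuu = 472.5, S_uud = 189, S_udd = 75.6, S_ddd = 30.24
Terminal payoffs (S − K): max(297.5, 0) = 297.5, max(14, 0) = 14, max(-99.4, 0) = 0, max(-144.8, 0) = 0
Node uu (S = 315): V_uu = e^(−0.06)·[0.5132·297.5000 + 0.4868·14.0000] = 150.1912
Node ud (S = 126): V_ud = e^(−0.06)·[0.5132·14.0000 + 0.4868·0.0000] = 6.7658
Node dd (S = 50.4): V_dd = e^(−0.06)·[0.5132·0.0000 + 0.4868·0.0000] = 0.0000
Node u (S = 210): V_u = e^(−0.06)·[0.5132·150.1912 + 0.4868·6.7658] = 75.6847
Node d (S = 84): V_d = e^(−0.06)·[0.5132·6.7658 + 0.4868·0.0000] = 3.2697
Node 0 (S = 140): V_0 = e^(−0.06)·[0.5132·75.6847 + 0.4868·3.2697] = 38.0751

$38.08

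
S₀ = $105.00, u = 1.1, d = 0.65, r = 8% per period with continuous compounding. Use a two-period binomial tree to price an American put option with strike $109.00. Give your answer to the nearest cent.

$4.00

Risk-neutral probability p = (e^0.08 − 0.65)/(1.1 − 0.65) = 0.4333/0.4500 = 0.9629
Terminal stock prices: S_uu = 127.1, S_ud = 75.08, S_dd = 44.36
Terminal payoffs (K − S): max(-18.05, 0) = 0, max(33.92, 0) = 33.92, max(64.64, 0) = 64.64
Node u (S = 115.5): continuation = e^(−0.08)·[0.9629·0.0000 + 0.0371·33.9250] = 1.1631; exercise value = 0.0000 ≤ continuation, so V_u = 1.1631
Node d (S = 68.25): continuation = e^(−0.08)·[0.9629·33.9250 + 0.0371·64.6375] = 32.3697; exercise value = 40.7500 > continuation, so V_d = 40.7500 (exercise)
Node 0 (S = 105): continuation = e^(−0.08)·[0.9629·1.1631 + 0.0371·40.7500] = 2.4309; exercise value = 4.0000 > continuation, so V_0 = 4.0000 (exercise)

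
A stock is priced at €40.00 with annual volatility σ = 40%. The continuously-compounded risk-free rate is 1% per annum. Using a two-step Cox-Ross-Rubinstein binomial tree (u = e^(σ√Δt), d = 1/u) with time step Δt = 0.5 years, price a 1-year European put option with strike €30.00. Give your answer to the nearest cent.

CRR parameters: u = e^(σ√Δt) = e^(0.4·√0.5) = 1.3269, d = 1/u = 0.7536
Per-period rate: rΔt = 0.01·0.5 = 0.005, so R = e^0.005 = 1.0050
Risk-neutral probability p = (e^0.005 − 0.7536)/(1.3269 − 0.7536) = 0.2514/0.5733 = 0.4385
Terminal stock prices: S_uu = 70.43, S_ud = 40, S_dd = 22.72
Terminal payoffs (K − S): max(-40.43, 0) = 0, max(-10, 0) = 0, max(7.281, 0) = 7.281
Node u (S = 53.08): V_u = e^(−0.005)·[0.4385·0.0000 + 0.5615·0.0000] = 0.0000
Node d (S = 30.15): V_d = e^(−0.005)·[0.4385·0.0000 + 0.5615·7.2812] = 4.0680
Node 0 (S = 40): V_0 = e^(−0.005)·[0.4385·0.0000 + 0.5615·4.0680] = 2.2728

€2.27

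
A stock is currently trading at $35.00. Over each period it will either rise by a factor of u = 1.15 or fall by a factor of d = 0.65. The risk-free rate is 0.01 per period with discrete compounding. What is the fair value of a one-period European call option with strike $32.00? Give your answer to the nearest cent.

$5.88

Risk-neutral probability p = (1 + 0.01 − 0.65)/(1.15 − 0.65) = 0.3600/0.5000 = 0.7200
Terminal stock prices: S_u = 40.25, S_d = 22.75
Terminal payoffs (S − K): max(8.25, 0) = 8.25, max(-9.25, 0) = 0
Node 0 (S = 35): V_0 = 1/1.01·[0.7200·8.2500 + 0.2800·0.0000] = 5.8812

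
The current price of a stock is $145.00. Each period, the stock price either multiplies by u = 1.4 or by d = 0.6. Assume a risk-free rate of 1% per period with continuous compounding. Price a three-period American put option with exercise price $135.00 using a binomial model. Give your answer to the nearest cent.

$33.92

Risk-neutral probability p = (e^0.01 − 0.6)/(1.4 − 0.6) = 0.4101/0.8000 = 0.5126
Terminal stock prices: S_uuu = 397.9, S_uud = 170.5, S_udd = 73.08, S_ddd = 31.32
Terminal payoffs (K − S): max(-262.9, 0) = 0, max(-35.52, 0) = 0, max(61.92, 0) = 61.92, max(103.7, 0) = 103.7
Node uu (S = 284.2): continuation = e^(−0.01)·[0.5126·0.0000 + 0.4874·0.0000] = 0.0000; exercise value = 0.0000 ≤ continuation, so V_uu = 0.0000
Node ud (S = 121.8): continuation = e^(−0.01)·[0.5126·0.0000 + 0.4874·61.9200] = 29.8818; exercise value = 13.2000 ≤ continuation, so V_ud = 29.8818
Node dd (S = 52.2): continuation = e^(−0.01)·[0.5126·61.9200 + 0.4874·103.6800] = 81.4567; exercise value = 82.8000 > continuation, so V_dd = 82.8000 (exercise)
Node u (S = 203): continuation = e^(−0.01)·[0.5126·0.0000 + 0.4874·29.8818] = 14.4206; exercise value = 0.0000 ≤ continuation, so V_u = 14.4206
Node d (S = 87): continuation = e^(−0.01)·[0.5126·29.8818 + 0.4874·82.8000] = 55.1221; exercise value = 48.0000 ≤ continuation, so V_d = 55.1221
Node 0 (S = 145): continuation = e^(−0.01)·[0.5126·14.4206 + 0.4874·55.1221] = 33.9191; exercise value = 0.0000 ≤ continuation, so V_0 = 33.9191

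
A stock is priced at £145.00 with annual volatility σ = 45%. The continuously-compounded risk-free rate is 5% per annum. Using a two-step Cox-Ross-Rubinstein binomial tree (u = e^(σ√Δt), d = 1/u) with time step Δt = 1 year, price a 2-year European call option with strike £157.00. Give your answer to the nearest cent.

£35.68

CRR parameters: u = e^(σ√Δt) = e^(0.45·√1) = 1.5683, d = 1/u = 0.6376
Per-period rate: rΔt = 0.05·1 = 0.05, so R = e^0.05 = 1.0513
Risk-neutral probability p = (e^0.05 − 0.6376)/(1.5683 − 0.6376) = 0.4136/0.9307 = 0.4445
Terminal stock prices: S_uu = 356.6, S_ud = 145, S_dd = 58.95
Terminal payoffs (S − K): max(199.6, 0) = 199.6, max(-12, 0) = 0, max(-98.05, 0) = 0
Node u (S = 227.4): V_u = e^(−0.05)·[0.4445·199.6425 + 0.5555·0.0000] = 84.4037
Node d (S = 92.46): V_d = e^(−0.05)·[0.4445·0.0000 + 0.5555·0.0000] = 0.0000
Node 0 (S = 145): V_0 = e^(−0.05)·[0.4445·84.4037 + 0.5555·0.0000] = 35.6837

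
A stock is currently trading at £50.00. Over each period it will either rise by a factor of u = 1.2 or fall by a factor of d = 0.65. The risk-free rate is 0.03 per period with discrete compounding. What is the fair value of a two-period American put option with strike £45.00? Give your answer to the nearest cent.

£4.96

Risk-neutral probability p = (1 + 0.03 − 0.65)/(1.2 − 0.65) = 0.3800/0.5500 = 0.6909
Terminal stock prices: S_uu = 72, S_ud = 39, S_dd = 21.13
Terminal payoffs (K − S): max(-27, 0) = 0, max(6, 0) = 6, max(23.87, 0) = 23.87
Node u (S = 60): continuation = 1/1.03·[0.6909·0.0000 + 0.3091·6.0000] = 1.8005; exercise value = 0.0000 ≤ continuation, so V_u = 1.8005
Node d (S = 32.5): continuation = 1/1.03·[0.6909·6.0000 + 0.3091·23.8750] = 11.1893; exercise value = 12.5000 > continuation, so V_d = 12.5000 (exercise)
Node 0 (S = 50): continuation = 1/1.03·[0.6909·1.8005 + 0.3091·12.5000] = 4.9589; exercise value = 0.0000 ≤ continuation, so V_0 = 4.9589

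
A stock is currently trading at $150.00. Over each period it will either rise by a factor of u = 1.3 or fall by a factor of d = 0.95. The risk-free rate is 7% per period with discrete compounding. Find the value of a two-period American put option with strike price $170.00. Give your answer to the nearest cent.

Risk-neutral probability p = (1 + 0.07 − 0.95)/(1.3 − 0.95) = 0.1200/0.3500 = 0.3429
Terminal stock prices: S_uu = 253.5, S_ud = 185.2, S_dd = 135.4
Terminal payoffs (K − S): max(-83.5, 0) = 0, max(-15.25, 0) = 0, max(34.62, 0) = 34.62
Node u (S = 195): continuation = 1/1.07·[0.3429·0.0000 + 0.6571·0.0000] = 0.0000; exercise value = 0.0000 ≤ continuation, so V_u = 0.0000
Node d (S = 142.5): continuation = 1/1.07·[0.3429·0.0000 + 0.6571·34.6250] = 21.2650; exercise value = 27.5000 > continuation, so V_d = 27.5000 (exercise)
Node 0 (S = 150): continuation = 1/1.07·[0.3429·0.0000 + 0.6571·27.5000] = 16.8892; exercise value = 20.0000 > continuation, so V_0 = 20.0000 (exercise)

$20.00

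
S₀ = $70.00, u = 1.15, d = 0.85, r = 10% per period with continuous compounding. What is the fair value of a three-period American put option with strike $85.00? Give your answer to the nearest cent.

$15.00

Risk-neutral probability p = (e^0.1 − 0.85)/(1.15 − 0.85) = 0.2552/0.3000 = 0.8506
Terminal stock prices: S_uuu = 106.5, S_uud = 78.69, S_udd = 58.16, S_ddd = 42.99
Terminal payoffs (K − S): max(-21.46, 0) = 0, max(6.311, 0) = 6.311, max(26.84, 0) = 26.84, max(42.01, 0) = 42.01
Node uu (S = 92.57): continuation = e^(−0.1)·[0.8506·0.0000 + 0.1494·6.3113] = 0.8533; exercise value = 0.0000 ≤ continuation, so V_uu = 0.8533
Node ud (S = 68.42): continuation = e^(−0.1)·[0.8506·6.3113 + 0.1494·26.8388] = 8.4862; exercise value = 16.5750 > continuation, so V_ud = 16.5750 (exercise)
Node dd (S = 50.57): continuation = e^(−0.1)·[0.8506·26.8388 + 0.1494·42.0113] = 26.3362; exercise value = 34.4250 > continuation, so V_dd = 34.4250 (exercise)
Node u (S = 80.5): continuation = e^(−0.1)·[0.8506·0.8533 + 0.1494·16.5750] = 2.8979; exercise value = 4.5000 > continuation, so V_u = 4.5000 (exercise)
Node d (S = 59.5): continuation = e^(−0.1)·[0.8506·16.5750 + 0.1494·34.4250] = 17.4112; exercise value = 25.5000 > continuation, so V_d = 25.5000 (exercise)
Node 0 (S = 70): continuation = e^(−0.1)·[0.8506·4.5000 + 0.1494·25.5000] = 6.9112; exercise value = 15.0000 > continuation, so V_0 = 15.0000 (exercise)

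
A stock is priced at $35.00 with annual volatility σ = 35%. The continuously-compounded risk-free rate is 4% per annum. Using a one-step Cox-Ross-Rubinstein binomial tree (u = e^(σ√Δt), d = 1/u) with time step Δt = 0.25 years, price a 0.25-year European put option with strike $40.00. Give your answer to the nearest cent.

$5.42

CRR parameters: u = e^(σ√Δt) = e^(0.35·√0.25) = 1.1912, d = 1/u = 0.8395
Per-period rate: rΔt = 0.04·0.25 = 0.01, so R = e^0.01 = 1.0101
Risk-neutral probability p = (e^0.01 − 0.8395)/(1.1912 − 0.8395) = 0.1706/0.3518 = 0.4849
Terminal stock prices: S_u = 41.69, S_d = 29.38
Terminal payoffs (K − S): max(-1.694, 0) = 0, max(10.62, 0) = 10.62
Node 0 (S = 35): V_0 = e^(−0.01)·[0.4849·0.0000 + 0.5151·10.6190] = 5.4151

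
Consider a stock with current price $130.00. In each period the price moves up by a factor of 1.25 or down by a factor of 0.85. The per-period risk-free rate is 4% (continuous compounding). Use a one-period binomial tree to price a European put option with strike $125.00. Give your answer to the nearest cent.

$7.29

Risk-neutral probability p = (e^0.04 − 0.85)/(1.25 − 0.85) = 0.1908/0.4000 = 0.4770
Terminal stock prices: S_u = 162.5, S_d = 110.5
Terminal payoffs (K − S): max(-37.5, 0) = 0, max(14.5, 0) = 14.5
Node 0 (S = 130): V_0 = e^(−0.04)·[0.4770·0.0000 + 0.5230·14.5000] = 7.2858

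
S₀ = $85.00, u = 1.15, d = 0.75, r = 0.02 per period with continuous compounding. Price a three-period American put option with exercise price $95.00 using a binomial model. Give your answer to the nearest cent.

Risk-neutral probability p = (e^0.02 − 0.75)/(1.15 − 0.75) = 0.2702/0.4000 = 0.6755
Terminal stock prices: S_uuu = 129.3, S_uud = 84.31, S_udd = 54.98, S_ddd = 35.86
Terminal payoffs (K − S): max(-34.27, 0) = 0, max(10.69, 0) = 10.69, max(40.02, 0) = 40.02, max(59.14, 0) = 59.14
Node uu (S = 112.4): continuation = e^(−0.02)·[0.6755·0.0000 + 0.3245·10.6906] = 3.4004; exercise value = 0.0000 ≤ continuation, so V_uu = 3.4004
Node ud (S = 73.31): continuation = e^(−0.02)·[0.6755·10.6906 + 0.3245·40.0156] = 19.8064; exercise value = 21.6875 > continuation, so V_ud = 21.6875 (exercise)
Node dd (S = 47.81): continuation = e^(−0.02)·[0.6755·40.0156 + 0.3245·59.1406] = 45.3064; exercise value = 47.1875 > continuation, so V_dd = 47.1875 (exercise)
Node u (S = 97.75): continuation = e^(−0.02)·[0.6755·3.4004 + 0.3245·21.6875] = 9.1497; exercise value = 0.0000 ≤ continuation, so V_u = 9.1497
Node d (S = 63.75): continuation = e^(−0.02)·[0.6755·21.6875 + 0.3245·47.1875] = 29.3689; exercise value = 31.2500 > continuation, so V_d = 31.2500 (exercise)
Node 0 (S = 85): continuation = e^(−0.02)·[0.6755·9.1497 + 0.3245·31.2500] = 15.9980; exercise value = 10.0000 ≤ continuation, so V_0 = 15.9980

$16.00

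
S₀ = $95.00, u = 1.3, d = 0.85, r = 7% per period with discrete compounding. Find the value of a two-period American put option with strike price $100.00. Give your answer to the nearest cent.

Risk-neutral probability p = (1 + 0.07 − 0.85)/(1.3 − 0.85) = 0.2200/0.4500 = 0.4889
Terminal stock prices: S_uu = 160.6, S_ud = 105, S_dd = 68.64
Terminal payoffs (K − S): max(-60.55, 0) = 0, max(-4.975, 0) = 0, max(31.36, 0) = 31.36
Node u (S = 123.5): continuation = 1/1.07·[0.4889·0.0000 + 0.5111·0.0000] = 0.0000; exercise value = 0.0000 ≤ continuation, so V_u = 0.0000
Node d (S = 80.75): continuation = 1/1.07·[0.4889·0.0000 + 0.5111·31.3625] = 14.9810; exercise value = 19.2500 > continuation, so V_d = 19.2500 (exercise)
Node 0 (S = 95): continuation = 1/1.07·[0.4889·0.0000 + 0.5111·19.2500] = 9.1952; exercise value = 5.0000 ≤ continuation, so V_0 = 9.1952

$9.20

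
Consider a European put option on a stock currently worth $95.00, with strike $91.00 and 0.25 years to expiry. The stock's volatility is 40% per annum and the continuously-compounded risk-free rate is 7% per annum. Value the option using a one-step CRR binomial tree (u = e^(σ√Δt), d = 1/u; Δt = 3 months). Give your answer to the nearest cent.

CRR parameters: u = e^(σ√Δt) = e^(0.4·√0.25) = 1.2214, d = 1/u = 0.8187
Per-period rate: rΔt = 0.07·0.25 = 0.0175, so R = e^0.0175 = 1.0177
Risk-neutral probability p = (e^0.0175 − 0.8187)/(1.2214 − 0.8187) = 0.1989/0.4027 = 0.4940
Terminal stock prices: S_u = 116, S_d = 77.78
Terminal payoffs (K − S): max(-25.03, 0) = 0, max(13.22, 0) = 13.22
Node 0 (S = 95): V_0 = e^(−0.0175)·[0.4940·0.0000 + 0.5060·13.2206] = 6.5735

$6.57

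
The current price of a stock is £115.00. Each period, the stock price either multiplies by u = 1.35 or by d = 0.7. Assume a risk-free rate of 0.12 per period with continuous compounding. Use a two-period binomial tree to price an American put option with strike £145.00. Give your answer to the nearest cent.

£30.00

Risk-neutral probability p = (e^0.12 − 0.7)/(1.35 − 0.7) = 0.4275/0.6500 = 0.6577
Terminal stock prices: S_uu = 209.6, S_ud = 108.7, S_dd = 56.35
Terminal payoffs (K − S): max(-64.59, 0) = 0, max(36.33, 0) = 36.33, max(88.65, 0) = 88.65
Node u (S = 155.2): continuation = e^(−0.12)·[0.6577·0.0000 + 0.3423·36.3250] = 11.0284; exercise value = 0.0000 ≤ continuation, so V_u = 11.0284
Node d (S = 80.5): continuation = e^(−0.12)·[0.6577·36.3250 + 0.3423·88.6500] = 48.1035; exercise value = 64.5000 > continuation, so V_d = 64.5000 (exercise)
Node 0 (S = 115): continuation = e^(−0.12)·[0.6577·11.0284 + 0.3423·64.5000] = 26.0155; exercise value = 30.0000 > continuation, so V_0 = 30.0000 (exercise)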